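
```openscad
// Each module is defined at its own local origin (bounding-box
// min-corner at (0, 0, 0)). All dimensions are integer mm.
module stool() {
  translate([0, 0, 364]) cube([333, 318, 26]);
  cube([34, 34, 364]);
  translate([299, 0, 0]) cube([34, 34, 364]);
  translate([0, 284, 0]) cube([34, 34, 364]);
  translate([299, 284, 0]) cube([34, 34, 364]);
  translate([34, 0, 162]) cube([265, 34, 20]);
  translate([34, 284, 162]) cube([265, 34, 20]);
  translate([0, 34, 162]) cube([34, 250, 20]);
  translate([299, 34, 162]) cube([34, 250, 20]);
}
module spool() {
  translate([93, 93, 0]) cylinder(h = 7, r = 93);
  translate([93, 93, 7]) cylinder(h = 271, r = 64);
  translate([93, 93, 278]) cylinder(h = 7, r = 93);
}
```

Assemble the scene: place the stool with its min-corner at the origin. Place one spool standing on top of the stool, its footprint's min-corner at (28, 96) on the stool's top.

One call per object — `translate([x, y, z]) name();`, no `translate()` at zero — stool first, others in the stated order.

stool();
translate([28, 96, 390]) spool();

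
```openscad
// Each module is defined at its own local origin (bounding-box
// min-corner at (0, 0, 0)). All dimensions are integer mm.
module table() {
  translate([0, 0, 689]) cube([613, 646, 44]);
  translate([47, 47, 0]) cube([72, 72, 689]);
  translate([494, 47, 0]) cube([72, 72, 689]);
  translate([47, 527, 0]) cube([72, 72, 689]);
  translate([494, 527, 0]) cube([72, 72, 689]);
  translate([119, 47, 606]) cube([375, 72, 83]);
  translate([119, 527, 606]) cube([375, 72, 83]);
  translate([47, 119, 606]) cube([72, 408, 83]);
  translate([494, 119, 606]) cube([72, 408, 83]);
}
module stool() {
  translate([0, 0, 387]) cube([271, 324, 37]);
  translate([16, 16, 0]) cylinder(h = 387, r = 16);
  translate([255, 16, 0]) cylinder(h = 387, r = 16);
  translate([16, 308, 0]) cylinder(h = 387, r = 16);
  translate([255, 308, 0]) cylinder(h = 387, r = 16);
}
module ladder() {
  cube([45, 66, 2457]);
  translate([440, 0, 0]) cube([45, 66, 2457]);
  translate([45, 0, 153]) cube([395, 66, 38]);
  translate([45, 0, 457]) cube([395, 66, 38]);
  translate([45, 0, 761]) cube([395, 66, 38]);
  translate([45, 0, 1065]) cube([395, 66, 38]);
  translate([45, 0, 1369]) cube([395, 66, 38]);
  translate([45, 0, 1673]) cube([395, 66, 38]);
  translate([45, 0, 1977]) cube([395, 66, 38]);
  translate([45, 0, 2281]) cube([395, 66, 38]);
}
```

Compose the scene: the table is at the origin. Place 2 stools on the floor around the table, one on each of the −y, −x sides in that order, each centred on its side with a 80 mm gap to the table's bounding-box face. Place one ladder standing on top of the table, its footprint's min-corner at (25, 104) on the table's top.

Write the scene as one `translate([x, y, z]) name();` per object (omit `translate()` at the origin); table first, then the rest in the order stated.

table();
translate([171, -404, 0]) stool();
translate([-351, 161, 0]) stool();
translate([25, 104, 733]) ladder();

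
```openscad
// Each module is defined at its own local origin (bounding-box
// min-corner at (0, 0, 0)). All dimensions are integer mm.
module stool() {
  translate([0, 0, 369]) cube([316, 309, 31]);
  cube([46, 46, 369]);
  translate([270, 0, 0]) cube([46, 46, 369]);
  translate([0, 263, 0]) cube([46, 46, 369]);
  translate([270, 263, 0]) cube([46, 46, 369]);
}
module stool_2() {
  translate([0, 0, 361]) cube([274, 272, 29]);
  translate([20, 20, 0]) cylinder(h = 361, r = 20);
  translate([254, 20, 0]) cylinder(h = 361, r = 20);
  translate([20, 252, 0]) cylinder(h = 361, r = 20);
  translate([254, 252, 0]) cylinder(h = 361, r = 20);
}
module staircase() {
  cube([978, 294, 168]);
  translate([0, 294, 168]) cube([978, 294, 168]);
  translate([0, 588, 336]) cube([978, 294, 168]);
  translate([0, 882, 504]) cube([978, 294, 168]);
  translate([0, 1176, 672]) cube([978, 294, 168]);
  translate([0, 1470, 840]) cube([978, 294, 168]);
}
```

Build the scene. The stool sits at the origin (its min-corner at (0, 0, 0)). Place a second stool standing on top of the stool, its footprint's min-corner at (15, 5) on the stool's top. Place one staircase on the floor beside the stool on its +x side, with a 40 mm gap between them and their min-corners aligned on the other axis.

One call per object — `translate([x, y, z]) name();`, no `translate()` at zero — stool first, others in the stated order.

stool();
translate([15, 5, 400]) stool_2();
translate([356, 0, 0]) staircase();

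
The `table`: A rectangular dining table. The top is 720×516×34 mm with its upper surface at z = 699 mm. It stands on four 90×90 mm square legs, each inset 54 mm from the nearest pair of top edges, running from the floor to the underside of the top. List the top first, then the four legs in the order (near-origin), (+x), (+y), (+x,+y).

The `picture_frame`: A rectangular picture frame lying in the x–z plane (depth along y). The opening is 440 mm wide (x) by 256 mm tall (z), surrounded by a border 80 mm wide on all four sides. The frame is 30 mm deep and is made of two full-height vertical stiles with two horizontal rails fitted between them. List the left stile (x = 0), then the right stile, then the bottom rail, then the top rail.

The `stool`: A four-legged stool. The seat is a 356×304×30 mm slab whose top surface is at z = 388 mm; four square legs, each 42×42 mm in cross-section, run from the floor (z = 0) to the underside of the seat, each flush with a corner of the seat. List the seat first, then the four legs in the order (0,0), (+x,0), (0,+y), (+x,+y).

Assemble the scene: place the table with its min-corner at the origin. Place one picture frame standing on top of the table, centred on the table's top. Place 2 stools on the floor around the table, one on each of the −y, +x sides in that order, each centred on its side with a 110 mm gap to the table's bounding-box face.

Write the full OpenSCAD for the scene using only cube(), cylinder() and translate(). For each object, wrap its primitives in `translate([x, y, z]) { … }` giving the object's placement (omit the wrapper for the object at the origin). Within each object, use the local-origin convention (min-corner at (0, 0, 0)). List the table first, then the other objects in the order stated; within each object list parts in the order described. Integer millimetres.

translate([0, 0, 665]) cube([720, 516, 34]);
translate([54, 54, 0]) cube([90, 90, 665]);
translate([576, 54, 0]) cube([90, 90, 665]);
translate([54, 372, 0]) cube([90, 90, 665]);
translate([576, 372, 0]) cube([90, 90, 665]);
translate([60, 243, 699]) {
  cube([80, 30, 416]);
  translate([520, 0, 0]) cube([80, 30, 416]);
  translate([80, 0, 0]) cube([440, 30, 80]);
  translate([80, 0, 336]) cube([440, 30, 80]);
}
translate([182, -414, 0]) {
  translate([0, 0, 358]) cube([356, 304, 30]);
  cube([42, 42, 358]);
  translate([314, 0, 0]) cube([42, 42, 358]);
  translate([0, 262, 0]) cube([42, 42, 358]);
  translate([314, 262, 0]) cube([42, 42, 358]);
}
translate([830, 106, 0]) {
  translate([0, 0, 358]) cube([356, 304, 30]);
  cube([42, 42, 358]);
  translate([314, 0, 0]) cube([42, 42, 358]);
  translate([0, 262, 0]) cube([42, 42, 358]);
  translate([314, 262, 0]) cube([42, 42, 358]);
}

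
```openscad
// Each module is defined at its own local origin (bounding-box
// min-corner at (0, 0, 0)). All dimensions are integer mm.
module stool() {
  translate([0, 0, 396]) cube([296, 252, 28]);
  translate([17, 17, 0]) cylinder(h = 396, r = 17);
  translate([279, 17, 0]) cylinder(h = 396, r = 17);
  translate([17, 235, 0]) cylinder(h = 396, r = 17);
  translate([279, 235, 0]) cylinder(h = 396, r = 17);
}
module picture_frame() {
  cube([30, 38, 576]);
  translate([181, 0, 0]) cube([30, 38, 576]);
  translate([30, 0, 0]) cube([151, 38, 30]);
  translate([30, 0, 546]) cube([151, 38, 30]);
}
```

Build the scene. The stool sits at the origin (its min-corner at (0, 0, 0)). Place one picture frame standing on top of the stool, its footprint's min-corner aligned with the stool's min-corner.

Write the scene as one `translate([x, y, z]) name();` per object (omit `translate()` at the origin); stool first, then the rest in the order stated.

stool();
translate([0, 0, 424]) picture_frame();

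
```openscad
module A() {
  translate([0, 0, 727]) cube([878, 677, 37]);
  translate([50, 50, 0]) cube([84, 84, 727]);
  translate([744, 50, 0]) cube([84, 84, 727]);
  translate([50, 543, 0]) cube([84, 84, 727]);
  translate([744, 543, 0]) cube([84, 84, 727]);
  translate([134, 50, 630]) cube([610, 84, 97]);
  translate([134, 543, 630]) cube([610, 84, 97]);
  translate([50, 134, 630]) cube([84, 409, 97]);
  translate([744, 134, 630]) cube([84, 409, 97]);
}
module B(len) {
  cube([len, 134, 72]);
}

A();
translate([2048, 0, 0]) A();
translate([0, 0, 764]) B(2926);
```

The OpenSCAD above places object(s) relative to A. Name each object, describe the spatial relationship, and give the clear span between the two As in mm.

A is a table. B is a beam. A beam spans the tops of two tables. The clear span between the two tables is 1170 mm.

Second table starts at x = 2048; first ends at x = 878; clear span = 2048 − 878 = 1170 mm.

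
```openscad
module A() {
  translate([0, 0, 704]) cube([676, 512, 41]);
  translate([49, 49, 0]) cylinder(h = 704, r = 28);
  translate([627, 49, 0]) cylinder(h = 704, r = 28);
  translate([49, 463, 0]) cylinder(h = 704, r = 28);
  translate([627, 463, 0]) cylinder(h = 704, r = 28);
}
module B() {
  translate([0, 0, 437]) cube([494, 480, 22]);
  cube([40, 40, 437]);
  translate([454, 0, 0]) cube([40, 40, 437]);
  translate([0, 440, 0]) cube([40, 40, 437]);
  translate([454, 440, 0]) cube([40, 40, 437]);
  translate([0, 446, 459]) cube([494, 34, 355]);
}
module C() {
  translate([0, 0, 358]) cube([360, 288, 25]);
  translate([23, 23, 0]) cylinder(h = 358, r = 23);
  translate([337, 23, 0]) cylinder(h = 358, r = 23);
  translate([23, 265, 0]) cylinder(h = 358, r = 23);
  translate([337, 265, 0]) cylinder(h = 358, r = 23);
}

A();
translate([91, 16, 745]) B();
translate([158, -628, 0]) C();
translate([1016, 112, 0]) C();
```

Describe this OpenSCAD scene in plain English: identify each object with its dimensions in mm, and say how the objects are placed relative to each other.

A is a rectangular dining table. The top is 676×512×41 mm with its upper surface at z = 745 mm. It stands on four round legs of 56 mm diameter, each leg's bounding box inset 21 mm from the nearest pair of top edges, running from the floor to the underside of the top.

B is a chair: 494×480 mm seat, 22 mm thick, top at z = 459 mm, on four 40 mm square corner legs flush with the seat edges. A 34 mm thick backrest slab spans the full seat width, extending 355 mm above the seat top, its back face flush with the seat's +y edge.

C is a simple wooden stool: a rectangular seat 360 mm (x) by 288 mm (y), 25 mm thick, top face at z = 383 mm, on four round legs, each 46 mm in diameter. The legs rest on z = 0, each leg's axis is inset half a diameter from the nearest pair of seat edges (so the leg's bounding box is flush with the corner).

The chair is on top of the table, centred. Two stools sit around the table at the −y, +x sides.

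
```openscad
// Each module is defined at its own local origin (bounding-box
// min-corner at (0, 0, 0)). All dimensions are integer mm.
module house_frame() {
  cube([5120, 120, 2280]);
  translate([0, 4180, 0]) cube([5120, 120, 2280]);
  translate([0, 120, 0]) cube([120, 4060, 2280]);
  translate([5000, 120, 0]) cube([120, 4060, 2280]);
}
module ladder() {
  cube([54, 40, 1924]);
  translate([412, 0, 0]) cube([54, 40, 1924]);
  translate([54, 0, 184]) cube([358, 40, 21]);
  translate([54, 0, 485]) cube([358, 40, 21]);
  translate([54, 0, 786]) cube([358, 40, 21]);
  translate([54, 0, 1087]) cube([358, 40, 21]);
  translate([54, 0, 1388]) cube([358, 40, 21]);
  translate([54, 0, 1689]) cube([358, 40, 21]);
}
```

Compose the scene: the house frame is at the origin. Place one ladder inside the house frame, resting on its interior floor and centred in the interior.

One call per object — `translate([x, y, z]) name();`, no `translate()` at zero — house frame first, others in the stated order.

house_frame();
translate([2327, 2130, 0]) ladder();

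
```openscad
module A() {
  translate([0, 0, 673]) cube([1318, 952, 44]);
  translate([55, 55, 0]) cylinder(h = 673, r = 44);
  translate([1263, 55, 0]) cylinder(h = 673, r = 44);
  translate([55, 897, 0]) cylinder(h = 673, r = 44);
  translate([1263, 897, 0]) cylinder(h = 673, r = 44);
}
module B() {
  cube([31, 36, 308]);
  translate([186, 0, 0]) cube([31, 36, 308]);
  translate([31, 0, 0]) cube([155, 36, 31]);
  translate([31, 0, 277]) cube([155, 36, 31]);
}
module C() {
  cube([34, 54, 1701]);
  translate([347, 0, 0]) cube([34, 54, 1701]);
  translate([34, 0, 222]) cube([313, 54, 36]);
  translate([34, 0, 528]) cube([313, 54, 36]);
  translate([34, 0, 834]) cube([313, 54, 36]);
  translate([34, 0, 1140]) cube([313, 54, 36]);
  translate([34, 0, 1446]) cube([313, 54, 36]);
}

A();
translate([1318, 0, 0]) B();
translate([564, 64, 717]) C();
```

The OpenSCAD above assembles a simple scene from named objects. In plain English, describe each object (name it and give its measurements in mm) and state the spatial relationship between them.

A is a rectangular dining table. The top is 1318×952×44 mm with its upper surface at z = 717 mm. It stands on four round legs of 88 mm diameter, each leg's bounding box inset 11 mm from the nearest pair of top edges, running from the floor to the underside of the top.

B is a rectangular picture frame lying in the x–z plane (depth along y). The opening is 155 mm wide (x) by 246 mm tall (z), surrounded by a border 31 mm wide on all four sides. The frame is 36 mm deep and is made of two full-height vertical stiles with two horizontal rails fitted between them.

C is a wooden ladder with two side rails of 34×54 mm section and 1701 mm height, set 381 mm apart overall. Between them run 5 rectangular rungs (54 mm deep, 36 mm thick), front faces flush with the rails' −y face. The bottom of the first rung is 222 mm above the floor and each subsequent rung is 306 mm higher than the one below.

The picture frame is against the table's +x side, with their −y faces flush. The ladder is on top of the table.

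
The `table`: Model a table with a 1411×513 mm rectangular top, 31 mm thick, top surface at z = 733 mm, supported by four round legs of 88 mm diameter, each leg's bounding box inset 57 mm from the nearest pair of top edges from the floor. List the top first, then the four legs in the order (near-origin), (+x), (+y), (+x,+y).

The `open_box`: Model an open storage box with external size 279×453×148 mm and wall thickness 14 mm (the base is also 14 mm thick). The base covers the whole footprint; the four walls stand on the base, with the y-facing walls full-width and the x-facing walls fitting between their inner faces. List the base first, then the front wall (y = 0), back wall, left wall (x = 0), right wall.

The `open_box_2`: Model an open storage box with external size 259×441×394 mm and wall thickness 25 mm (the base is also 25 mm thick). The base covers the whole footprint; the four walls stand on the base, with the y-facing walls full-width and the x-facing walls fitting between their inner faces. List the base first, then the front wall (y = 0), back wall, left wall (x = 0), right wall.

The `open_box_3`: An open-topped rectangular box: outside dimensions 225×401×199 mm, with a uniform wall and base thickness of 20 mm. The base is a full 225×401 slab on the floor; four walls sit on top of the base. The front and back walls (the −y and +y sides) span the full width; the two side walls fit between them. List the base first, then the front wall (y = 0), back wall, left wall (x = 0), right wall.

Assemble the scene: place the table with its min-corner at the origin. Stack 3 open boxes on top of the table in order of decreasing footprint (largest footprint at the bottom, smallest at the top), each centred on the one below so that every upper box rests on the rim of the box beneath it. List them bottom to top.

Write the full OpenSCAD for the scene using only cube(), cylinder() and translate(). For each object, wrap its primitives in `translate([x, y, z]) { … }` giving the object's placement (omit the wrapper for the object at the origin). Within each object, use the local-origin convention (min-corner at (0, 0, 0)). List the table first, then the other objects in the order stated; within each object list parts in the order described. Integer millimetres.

translate([0, 0, 702]) cube([1411, 513, 31]);
translate([101, 101, 0]) cylinder(h = 702, r = 44);
translate([1310, 101, 0]) cylinder(h = 702, r = 44);
translate([101, 412, 0]) cylinder(h = 702, r = 44);
translate([1310, 412, 0]) cylinder(h = 702, r = 44);
translate([566, 30, 733]) {
  cube([279, 453, 14]);
  translate([0, 0, 14]) cube([279, 14, 134]);
  translate([0, 439, 14]) cube([279, 14, 134]);
  translate([0, 14, 14]) cube([14, 425, 134]);
  translate([265, 14, 14]) cube([14, 425, 134]);
}
translate([576, 36, 881]) {
  cube([259, 441, 25]);
  translate([0, 0, 25]) cube([259, 25, 369]);
  translate([0, 416, 25]) cube([259, 25, 369]);
  translate([0, 25, 25]) cube([25, 391, 369]);
  translate([234, 25, 25]) cube([25, 391, 369]);
}
translate([593, 56, 1275]) {
  cube([225, 401, 20]);
  translate([0, 0, 20]) cube([225, 20, 179]);
  translate([0, 381, 20]) cube([225, 20, 179]);
  translate([0, 20, 20]) cube([20, 361, 179]);
  translate([205, 20, 20]) cube([20, 361, 179]);
}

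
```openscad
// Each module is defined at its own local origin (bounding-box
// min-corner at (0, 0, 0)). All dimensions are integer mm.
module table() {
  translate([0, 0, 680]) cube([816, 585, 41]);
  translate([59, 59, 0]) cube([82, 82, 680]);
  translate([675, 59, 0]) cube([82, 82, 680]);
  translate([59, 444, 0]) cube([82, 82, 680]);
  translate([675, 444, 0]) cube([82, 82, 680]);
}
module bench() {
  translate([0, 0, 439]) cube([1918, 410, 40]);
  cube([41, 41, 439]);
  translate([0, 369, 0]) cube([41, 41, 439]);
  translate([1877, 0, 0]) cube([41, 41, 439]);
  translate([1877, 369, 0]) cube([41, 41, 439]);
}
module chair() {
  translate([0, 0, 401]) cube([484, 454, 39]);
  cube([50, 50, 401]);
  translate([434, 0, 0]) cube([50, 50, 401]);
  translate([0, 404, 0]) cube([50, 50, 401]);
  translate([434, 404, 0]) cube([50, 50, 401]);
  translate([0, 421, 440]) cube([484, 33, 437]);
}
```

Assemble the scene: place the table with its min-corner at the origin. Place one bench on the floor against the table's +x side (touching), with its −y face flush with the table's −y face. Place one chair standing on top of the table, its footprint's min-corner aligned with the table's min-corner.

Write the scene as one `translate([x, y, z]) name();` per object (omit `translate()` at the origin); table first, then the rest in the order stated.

table();
translate([816, 0, 0]) bench();
translate([0, 0, 721]) chair();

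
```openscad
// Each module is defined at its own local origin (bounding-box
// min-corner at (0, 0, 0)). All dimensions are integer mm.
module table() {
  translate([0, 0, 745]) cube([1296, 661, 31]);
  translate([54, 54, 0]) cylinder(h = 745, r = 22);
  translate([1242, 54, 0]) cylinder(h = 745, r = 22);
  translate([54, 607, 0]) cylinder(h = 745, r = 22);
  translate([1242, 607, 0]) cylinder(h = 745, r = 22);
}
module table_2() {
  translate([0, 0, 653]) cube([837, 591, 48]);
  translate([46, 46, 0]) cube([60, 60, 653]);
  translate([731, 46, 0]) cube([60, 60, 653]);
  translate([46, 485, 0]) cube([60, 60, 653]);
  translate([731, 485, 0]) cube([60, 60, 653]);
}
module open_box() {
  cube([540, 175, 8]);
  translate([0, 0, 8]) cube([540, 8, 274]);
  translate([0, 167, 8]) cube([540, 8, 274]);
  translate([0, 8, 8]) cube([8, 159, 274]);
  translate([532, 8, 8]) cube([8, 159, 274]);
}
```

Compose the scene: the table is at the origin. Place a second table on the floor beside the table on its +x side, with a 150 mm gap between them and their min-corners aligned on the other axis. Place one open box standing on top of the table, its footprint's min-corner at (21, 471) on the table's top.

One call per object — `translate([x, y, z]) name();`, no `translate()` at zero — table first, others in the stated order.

table();
translate([1446, 0, 0]) table_2();
translate([21, 471, 776]) open_box();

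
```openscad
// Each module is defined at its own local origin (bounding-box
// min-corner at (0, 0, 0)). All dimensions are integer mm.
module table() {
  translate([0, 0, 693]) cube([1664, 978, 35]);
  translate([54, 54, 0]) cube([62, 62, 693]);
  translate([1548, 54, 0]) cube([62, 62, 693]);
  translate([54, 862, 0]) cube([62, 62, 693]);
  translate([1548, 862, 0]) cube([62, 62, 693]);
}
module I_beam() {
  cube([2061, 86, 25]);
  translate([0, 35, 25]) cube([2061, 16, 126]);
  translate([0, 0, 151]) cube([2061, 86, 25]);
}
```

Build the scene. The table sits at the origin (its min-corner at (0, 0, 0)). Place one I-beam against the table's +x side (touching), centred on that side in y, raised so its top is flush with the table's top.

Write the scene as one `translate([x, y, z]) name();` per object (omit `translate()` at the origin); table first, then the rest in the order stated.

table();
translate([1664, 446, 552]) I_beam();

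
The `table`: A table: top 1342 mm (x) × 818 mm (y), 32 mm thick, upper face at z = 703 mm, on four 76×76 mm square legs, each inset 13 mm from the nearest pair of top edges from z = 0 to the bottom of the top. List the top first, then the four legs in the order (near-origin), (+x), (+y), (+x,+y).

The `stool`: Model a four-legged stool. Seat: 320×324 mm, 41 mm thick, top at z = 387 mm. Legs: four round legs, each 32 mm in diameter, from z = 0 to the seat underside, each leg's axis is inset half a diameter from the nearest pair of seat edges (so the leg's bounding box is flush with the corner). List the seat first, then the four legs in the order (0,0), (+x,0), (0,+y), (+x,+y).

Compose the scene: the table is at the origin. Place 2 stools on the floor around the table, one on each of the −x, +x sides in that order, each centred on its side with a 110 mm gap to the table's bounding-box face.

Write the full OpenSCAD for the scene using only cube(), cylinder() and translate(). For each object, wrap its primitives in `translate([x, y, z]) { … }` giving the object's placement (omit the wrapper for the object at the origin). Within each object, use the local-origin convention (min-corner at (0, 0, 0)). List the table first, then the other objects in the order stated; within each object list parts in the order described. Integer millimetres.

translate([0, 0, 671]) cube([1342, 818, 32]);
translate([13, 13, 0]) cube([76, 76, 671]);
translate([1253, 13, 0]) cube([76, 76, 671]);
translate([13, 729, 0]) cube([76, 76, 671]);
translate([1253, 729, 0]) cube([76, 76, 671]);
translate([-430, 247, 0]) {
  translate([0, 0, 346]) cube([320, 324, 41]);
  translate([16, 16, 0]) cylinder(h = 346, r = 16);
  translate([304, 16, 0]) cylinder(h = 346, r = 16);
  translate([16, 308, 0]) cylinder(h = 346, r = 16);
  translate([304, 308, 0]) cylinder(h = 346, r = 16);
}
translate([1452, 247, 0]) {
  translate([0, 0, 346]) cube([320, 324, 41]);
  translate([16, 16, 0]) cylinder(h = 346, r = 16);
  translate([304, 16, 0]) cylinder(h = 346, r = 16);
  translate([16, 308, 0]) cylinder(h = 346, r = 16);
  translate([304, 308, 0]) cylinder(h = 346, r = 16);
}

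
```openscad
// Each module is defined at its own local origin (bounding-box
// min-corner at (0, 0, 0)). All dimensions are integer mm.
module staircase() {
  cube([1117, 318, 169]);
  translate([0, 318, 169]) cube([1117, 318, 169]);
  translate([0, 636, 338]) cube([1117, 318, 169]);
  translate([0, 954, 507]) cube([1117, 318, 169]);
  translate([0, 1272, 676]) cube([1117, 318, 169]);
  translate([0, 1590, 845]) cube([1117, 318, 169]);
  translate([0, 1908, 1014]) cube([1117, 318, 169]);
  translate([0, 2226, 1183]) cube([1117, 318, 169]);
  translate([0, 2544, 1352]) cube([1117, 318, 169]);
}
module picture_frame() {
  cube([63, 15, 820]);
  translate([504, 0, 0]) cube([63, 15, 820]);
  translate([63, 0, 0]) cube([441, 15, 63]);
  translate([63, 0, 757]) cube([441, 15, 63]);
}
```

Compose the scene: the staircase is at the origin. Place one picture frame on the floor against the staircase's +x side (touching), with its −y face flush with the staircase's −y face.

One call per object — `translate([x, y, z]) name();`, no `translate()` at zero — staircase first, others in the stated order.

staircase();
translate([1117, 0, 0]) picture_frame();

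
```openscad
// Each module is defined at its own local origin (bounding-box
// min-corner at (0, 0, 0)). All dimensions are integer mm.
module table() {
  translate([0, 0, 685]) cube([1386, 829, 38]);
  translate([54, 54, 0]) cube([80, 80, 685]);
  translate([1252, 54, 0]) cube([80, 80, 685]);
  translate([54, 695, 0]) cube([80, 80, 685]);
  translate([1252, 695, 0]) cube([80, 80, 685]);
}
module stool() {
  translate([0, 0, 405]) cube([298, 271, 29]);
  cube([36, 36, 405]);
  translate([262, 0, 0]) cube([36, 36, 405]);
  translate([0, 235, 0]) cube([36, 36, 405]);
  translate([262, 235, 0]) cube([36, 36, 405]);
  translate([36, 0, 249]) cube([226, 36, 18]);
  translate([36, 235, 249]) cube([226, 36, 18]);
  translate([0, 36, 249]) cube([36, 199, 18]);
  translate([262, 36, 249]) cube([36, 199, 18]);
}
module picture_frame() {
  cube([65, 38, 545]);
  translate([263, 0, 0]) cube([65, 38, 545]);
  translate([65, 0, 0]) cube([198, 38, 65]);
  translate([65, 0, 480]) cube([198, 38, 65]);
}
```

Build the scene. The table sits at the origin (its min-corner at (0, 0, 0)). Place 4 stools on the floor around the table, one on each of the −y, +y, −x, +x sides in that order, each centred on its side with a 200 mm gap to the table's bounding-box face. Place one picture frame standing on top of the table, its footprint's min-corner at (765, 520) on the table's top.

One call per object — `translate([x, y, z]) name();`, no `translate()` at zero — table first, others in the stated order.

table();
translate([544, -471, 0]) stool();
translate([544, 1029, 0]) stool();
translate([-498, 279, 0]) stool();
translate([1586, 279, 0]) stool();
translate([765, 520, 723]) picture_frame();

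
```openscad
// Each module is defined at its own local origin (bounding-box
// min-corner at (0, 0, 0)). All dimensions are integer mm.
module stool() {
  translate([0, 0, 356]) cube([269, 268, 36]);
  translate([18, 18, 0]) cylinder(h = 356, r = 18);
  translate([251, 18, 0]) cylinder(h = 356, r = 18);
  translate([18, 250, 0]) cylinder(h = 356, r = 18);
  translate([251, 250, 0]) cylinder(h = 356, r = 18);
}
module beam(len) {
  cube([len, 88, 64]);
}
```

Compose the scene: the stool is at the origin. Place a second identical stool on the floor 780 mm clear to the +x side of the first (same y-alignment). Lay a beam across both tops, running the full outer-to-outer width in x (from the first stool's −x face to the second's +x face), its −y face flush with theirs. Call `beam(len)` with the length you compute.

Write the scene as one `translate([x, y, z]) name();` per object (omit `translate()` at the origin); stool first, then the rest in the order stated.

stool();
translate([1049, 0, 0]) stool();
translate([0, 0, 392]) beam(1318);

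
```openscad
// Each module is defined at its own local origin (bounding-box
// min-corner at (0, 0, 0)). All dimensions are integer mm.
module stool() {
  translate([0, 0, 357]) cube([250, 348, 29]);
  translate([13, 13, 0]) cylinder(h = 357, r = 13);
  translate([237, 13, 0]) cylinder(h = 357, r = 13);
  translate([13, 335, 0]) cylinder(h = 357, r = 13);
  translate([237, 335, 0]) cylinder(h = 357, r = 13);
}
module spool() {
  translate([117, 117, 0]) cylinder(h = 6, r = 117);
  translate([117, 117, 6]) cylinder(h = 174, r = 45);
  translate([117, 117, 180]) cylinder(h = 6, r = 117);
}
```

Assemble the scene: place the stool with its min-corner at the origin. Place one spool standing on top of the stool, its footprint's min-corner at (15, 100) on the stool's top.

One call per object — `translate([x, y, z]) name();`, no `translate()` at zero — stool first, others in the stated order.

stool();
translate([15, 100, 386]) spool();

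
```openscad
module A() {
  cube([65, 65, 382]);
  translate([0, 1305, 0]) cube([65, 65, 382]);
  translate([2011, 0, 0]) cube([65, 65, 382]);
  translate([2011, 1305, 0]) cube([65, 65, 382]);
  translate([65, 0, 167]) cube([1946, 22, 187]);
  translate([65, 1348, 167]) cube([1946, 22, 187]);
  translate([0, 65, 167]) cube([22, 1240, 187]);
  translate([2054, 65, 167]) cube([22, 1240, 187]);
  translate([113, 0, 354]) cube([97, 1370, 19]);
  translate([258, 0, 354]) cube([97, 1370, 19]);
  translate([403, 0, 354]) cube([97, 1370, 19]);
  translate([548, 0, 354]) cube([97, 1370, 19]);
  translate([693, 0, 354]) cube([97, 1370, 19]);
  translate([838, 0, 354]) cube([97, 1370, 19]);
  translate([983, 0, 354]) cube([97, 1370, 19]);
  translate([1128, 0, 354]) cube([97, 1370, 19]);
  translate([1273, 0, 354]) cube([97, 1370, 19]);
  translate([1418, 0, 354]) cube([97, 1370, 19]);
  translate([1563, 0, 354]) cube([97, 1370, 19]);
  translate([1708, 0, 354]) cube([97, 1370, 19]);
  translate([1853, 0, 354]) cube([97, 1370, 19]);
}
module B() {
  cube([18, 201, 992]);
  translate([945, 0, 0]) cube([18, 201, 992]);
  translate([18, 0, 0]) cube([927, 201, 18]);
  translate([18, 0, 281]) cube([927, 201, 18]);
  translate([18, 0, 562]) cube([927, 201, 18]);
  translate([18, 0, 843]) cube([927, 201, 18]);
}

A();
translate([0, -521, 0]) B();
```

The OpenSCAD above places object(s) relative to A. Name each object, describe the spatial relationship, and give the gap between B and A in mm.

A is a bed frame. B is a bookshelf. The bookshelf is on the floor beside the bed frame on its −y side. The gap between the bookshelf and the bed frame is 320 mm.

The bookshelf's nearest face is 320 mm from the bed frame's −y face.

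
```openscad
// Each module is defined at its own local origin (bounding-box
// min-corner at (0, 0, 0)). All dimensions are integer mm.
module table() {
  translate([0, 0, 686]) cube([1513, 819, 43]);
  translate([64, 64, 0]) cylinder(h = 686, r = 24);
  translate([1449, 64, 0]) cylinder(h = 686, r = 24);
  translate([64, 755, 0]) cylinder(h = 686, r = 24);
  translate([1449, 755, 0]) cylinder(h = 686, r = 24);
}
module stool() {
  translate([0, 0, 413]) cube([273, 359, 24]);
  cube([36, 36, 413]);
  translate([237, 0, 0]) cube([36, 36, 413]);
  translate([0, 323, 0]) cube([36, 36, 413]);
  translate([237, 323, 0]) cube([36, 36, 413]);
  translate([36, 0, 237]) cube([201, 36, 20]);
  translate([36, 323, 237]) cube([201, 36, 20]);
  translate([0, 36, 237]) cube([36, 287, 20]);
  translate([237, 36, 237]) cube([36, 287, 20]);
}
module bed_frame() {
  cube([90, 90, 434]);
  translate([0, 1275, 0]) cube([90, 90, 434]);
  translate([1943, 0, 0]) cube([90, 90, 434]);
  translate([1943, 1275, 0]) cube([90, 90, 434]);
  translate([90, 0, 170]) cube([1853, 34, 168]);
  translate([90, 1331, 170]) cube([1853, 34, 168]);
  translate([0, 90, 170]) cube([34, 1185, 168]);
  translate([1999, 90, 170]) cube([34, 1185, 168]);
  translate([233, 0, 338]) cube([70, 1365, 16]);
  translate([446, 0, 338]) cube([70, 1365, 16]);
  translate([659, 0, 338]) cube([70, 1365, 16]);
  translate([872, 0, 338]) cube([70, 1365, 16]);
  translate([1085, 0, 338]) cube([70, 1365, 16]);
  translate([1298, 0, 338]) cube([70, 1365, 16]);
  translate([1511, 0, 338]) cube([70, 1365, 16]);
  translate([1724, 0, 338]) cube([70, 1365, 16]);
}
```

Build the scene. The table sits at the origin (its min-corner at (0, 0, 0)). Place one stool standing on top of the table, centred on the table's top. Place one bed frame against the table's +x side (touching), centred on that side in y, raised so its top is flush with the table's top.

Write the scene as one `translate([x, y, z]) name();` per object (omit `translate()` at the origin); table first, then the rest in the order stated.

table();
translate([620, 230, 729]) stool();
translate([1513, -273, 295]) bed_frame();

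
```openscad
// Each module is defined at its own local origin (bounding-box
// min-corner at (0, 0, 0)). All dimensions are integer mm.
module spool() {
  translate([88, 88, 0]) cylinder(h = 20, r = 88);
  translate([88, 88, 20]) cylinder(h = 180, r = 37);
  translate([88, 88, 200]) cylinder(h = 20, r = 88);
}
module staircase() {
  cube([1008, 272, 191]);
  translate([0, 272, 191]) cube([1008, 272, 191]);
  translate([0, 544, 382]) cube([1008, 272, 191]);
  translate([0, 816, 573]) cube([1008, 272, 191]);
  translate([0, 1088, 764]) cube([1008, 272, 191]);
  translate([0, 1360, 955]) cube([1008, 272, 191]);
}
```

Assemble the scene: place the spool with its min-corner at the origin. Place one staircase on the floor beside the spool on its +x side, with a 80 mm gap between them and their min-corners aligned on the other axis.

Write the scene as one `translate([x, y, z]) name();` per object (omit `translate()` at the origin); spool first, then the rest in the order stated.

spool();
translate([256, 0, 0]) staircase();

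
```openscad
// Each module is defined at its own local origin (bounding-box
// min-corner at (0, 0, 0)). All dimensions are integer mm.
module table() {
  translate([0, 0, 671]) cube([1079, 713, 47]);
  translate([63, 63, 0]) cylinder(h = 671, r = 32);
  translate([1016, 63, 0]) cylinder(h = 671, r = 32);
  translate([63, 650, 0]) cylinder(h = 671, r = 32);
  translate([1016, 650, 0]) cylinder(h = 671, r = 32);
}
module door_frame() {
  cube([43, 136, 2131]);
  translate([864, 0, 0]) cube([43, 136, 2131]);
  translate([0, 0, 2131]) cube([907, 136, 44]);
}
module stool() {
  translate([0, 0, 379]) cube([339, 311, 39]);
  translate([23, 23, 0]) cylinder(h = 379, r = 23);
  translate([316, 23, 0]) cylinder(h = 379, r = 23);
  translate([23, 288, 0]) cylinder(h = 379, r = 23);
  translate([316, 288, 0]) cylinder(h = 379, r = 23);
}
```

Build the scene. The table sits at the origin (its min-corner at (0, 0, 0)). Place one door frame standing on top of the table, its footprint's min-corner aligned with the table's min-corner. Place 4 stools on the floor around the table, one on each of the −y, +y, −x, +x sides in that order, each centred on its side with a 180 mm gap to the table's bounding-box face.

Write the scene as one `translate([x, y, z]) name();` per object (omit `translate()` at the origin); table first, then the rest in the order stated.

table();
translate([0, 0, 718]) door_frame();
translate([370, -491, 0]) stool();
translate([370, 893, 0]) stool();
translate([-519, 201, 0]) stool();
translate([1259, 201, 0]) stool();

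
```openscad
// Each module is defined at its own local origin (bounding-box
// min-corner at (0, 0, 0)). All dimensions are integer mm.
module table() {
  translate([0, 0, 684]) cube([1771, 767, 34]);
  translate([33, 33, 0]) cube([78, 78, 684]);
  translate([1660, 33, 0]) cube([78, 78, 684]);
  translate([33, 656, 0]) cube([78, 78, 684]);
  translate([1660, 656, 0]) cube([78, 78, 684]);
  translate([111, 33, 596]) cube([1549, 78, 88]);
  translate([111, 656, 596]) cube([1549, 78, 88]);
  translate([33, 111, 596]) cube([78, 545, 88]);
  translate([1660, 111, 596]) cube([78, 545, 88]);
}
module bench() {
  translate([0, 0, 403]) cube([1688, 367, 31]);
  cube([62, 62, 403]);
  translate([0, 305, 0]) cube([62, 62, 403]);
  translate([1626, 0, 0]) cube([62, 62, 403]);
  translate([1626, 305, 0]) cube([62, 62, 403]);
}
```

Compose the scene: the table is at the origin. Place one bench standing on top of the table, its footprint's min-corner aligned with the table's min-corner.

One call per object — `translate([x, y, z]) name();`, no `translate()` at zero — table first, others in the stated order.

table();
translate([0, 0, 718]) bench();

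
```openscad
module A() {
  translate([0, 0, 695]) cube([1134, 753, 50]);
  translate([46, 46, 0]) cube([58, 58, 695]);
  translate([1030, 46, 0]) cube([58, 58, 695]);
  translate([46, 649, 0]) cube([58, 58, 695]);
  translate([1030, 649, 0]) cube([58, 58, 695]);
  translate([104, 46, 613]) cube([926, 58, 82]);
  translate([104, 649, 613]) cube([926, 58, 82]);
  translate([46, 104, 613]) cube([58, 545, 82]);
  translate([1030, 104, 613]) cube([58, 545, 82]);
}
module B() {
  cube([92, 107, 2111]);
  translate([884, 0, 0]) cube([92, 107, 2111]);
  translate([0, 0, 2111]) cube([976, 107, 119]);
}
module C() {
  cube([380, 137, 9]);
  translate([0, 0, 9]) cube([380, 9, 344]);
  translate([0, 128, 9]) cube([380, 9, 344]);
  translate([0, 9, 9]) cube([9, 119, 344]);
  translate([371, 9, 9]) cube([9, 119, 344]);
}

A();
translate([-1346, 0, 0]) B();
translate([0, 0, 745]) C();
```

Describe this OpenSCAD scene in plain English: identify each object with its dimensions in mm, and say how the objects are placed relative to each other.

A is a table with a 1134×753 mm rectangular top, 50 mm thick, top surface at z = 745 mm, supported by four 58×58 mm square legs, each inset 46 mm from the nearest pair of top edges, running from the floor. Four apron rails, 58 mm thick and 82 mm tall, run between adjacent legs with their top edges flush with the underside of the top and their outer faces flush with the legs' outer faces.

B is a door frame. The clear opening is 792 mm wide and 2111 mm high. Two 92 mm wide jambs, 107 mm deep, stand either side of the opening from the floor to the top of the opening. A 119 mm thick head sits across the top of both jambs, spanning the full outside width of the frame.

C is an open storage box with external size 380×137×353 mm and wall thickness 9 mm (the base is also 9 mm thick). The base covers the whole footprint; the four walls stand on the base, with the y-facing walls full-width and the x-facing walls fitting between their inner faces.

The door frame is on the floor beside the table on its −x side. The open box is on top of the table.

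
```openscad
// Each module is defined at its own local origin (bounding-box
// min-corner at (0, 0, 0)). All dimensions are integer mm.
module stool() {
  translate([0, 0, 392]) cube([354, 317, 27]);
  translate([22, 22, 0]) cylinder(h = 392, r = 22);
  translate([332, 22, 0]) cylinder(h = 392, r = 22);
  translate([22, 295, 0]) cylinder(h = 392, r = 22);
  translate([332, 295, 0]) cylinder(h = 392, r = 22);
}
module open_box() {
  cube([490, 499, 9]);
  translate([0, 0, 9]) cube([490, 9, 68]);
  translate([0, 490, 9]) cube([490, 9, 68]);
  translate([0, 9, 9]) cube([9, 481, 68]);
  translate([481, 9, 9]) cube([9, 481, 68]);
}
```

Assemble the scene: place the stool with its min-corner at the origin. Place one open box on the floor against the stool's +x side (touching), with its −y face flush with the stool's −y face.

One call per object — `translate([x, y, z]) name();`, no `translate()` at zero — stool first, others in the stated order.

stool();
translate([354, 0, 0]) open_box();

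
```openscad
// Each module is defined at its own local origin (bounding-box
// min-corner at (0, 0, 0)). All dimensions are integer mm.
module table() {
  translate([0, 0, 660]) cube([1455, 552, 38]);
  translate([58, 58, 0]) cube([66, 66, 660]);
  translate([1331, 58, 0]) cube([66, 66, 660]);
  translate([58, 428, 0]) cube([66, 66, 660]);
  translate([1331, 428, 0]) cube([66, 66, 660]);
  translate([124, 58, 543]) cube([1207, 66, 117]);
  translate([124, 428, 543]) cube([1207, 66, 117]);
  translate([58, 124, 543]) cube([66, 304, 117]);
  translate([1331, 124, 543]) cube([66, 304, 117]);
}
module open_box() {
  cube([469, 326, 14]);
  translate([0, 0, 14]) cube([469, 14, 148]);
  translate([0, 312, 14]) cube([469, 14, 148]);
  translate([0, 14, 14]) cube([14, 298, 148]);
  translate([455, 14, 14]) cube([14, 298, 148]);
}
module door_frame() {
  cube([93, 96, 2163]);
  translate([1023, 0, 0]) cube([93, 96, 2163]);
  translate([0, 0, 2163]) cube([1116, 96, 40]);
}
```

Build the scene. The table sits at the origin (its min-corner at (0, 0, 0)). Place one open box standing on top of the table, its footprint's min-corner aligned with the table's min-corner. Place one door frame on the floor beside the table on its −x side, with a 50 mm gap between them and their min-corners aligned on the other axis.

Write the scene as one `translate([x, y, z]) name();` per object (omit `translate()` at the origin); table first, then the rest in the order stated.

table();
translate([0, 0, 698]) open_box();
translate([-1166, 0, 0]) door_frame();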